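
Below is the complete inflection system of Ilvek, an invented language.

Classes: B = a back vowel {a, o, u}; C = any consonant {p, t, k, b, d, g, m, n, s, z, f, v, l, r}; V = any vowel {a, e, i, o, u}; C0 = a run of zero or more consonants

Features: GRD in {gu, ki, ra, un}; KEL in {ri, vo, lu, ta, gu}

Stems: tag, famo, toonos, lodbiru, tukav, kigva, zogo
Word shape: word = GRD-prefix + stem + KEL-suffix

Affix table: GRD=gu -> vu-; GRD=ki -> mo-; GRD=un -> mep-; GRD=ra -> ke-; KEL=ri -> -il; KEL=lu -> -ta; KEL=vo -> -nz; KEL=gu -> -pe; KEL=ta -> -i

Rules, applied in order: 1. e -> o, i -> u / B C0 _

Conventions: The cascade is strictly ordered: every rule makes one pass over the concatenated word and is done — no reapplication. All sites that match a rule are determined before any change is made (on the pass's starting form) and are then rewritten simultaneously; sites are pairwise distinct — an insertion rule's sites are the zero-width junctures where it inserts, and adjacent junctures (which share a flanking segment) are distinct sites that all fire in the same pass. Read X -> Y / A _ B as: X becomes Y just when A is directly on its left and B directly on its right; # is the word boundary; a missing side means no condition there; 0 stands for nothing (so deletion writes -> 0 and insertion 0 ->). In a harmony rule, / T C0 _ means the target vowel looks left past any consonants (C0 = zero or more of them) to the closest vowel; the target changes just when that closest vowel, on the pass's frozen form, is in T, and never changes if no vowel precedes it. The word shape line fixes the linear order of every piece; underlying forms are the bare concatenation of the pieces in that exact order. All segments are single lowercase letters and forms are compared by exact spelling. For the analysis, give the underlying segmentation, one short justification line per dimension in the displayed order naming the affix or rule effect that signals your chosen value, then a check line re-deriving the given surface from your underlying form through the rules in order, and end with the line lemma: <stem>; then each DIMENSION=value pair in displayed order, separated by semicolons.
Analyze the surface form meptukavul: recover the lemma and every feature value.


underlying: mep-tukav-il
GRD=un - signalled by the affix mep-
KEL=ri - signalled by the affix -il
check: meptukavil -> meptukavul
lemma: tukav; GRD=un; KEL=ri


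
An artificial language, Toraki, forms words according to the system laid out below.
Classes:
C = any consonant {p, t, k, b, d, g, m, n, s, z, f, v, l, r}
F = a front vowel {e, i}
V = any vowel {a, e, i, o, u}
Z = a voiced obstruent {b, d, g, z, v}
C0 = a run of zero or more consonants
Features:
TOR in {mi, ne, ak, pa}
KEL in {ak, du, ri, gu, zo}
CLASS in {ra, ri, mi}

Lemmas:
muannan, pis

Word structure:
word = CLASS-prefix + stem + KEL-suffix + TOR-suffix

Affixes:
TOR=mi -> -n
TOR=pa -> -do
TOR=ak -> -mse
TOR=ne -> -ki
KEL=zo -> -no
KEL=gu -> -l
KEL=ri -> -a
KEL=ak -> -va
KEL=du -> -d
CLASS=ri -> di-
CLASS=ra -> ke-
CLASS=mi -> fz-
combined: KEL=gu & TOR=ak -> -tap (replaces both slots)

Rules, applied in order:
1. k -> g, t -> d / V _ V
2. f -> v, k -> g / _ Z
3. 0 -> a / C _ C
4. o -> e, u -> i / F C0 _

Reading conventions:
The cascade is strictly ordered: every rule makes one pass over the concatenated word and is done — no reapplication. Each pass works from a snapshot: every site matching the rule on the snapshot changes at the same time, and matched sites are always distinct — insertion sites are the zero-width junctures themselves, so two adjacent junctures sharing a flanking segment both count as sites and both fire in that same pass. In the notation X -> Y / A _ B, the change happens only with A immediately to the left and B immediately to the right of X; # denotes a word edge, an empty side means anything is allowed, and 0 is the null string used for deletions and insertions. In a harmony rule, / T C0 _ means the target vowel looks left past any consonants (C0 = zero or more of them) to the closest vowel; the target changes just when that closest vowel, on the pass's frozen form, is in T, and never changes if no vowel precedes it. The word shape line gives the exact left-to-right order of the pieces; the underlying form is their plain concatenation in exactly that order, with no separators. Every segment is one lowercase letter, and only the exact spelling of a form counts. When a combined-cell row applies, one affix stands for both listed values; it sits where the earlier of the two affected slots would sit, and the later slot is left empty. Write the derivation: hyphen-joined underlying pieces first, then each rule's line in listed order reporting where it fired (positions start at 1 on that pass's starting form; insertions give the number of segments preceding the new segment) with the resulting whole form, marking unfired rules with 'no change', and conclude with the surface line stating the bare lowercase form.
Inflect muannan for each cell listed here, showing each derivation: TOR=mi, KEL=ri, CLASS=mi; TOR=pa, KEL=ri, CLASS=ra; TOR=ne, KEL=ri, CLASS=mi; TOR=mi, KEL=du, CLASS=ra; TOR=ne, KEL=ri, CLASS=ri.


cell TOR=mi, KEL=ri, CLASS=mi:
underlying: fz-muannan-a-n
1. k -> g, t -> d / V _ V: no change
2. f -> v, k -> g / _ Z: fires at position(s) 1: vzmuannanan
3. 0 -> a / C _ C: inserts after position(s) 1, 2, 6: vazamuanananan
4. o -> e, u -> i / F C0 _: no change
surface: vazamuanananan

cell TOR=pa, KEL=ri, CLASS=ra:
underlying: ke-muannan-a-do
1. k -> g, t -> d / V _ V: no change
2. f -> v, k -> g / _ Z: no change
3. 0 -> a / C _ C: inserts after position(s) 6: kemuanananado
4. o -> e, u -> i / F C0 _: fires at position(s) 4: kemianananado
surface: kemianananado

cell TOR=ne, KEL=ri, CLASS=mi:
underlying: fz-muannan-a-ki
1. k -> g, t -> d / V _ V: fires at position(s) 11: fzmuannanagi
2. f -> v, k -> g / _ Z: fires at position(s) 1: vzmuannanagi
3. 0 -> a / C _ C: inserts after position(s) 1, 2, 6: vazamuanananagi
4. o -> e, u -> i / F C0 _: no change
surface: vazamuanananagi

cell TOR=mi, KEL=du, CLASS=ra:
underlying: ke-muannan-d-n
1. k -> g, t -> d / V _ V: no change
2. f -> v, k -> g / _ Z: no change
3. 0 -> a / C _ C: inserts after position(s) 6, 9, 10: kemuanananadan
4. o -> e, u -> i / F C0 _: fires at position(s) 4: kemianananadan
surface: kemianananadan

cell TOR=ne, KEL=ri, CLASS=ri:
underlying: di-muannan-a-ki
1. k -> g, t -> d / V _ V: fires at position(s) 11: dimuannanagi
2. f -> v, k -> g / _ Z: no change
3. 0 -> a / C _ C: inserts after position(s) 6: dimuanananagi
4. o -> e, u -> i / F C0 _: fires at position(s) 4: dimianananagi
surface: dimianananagi


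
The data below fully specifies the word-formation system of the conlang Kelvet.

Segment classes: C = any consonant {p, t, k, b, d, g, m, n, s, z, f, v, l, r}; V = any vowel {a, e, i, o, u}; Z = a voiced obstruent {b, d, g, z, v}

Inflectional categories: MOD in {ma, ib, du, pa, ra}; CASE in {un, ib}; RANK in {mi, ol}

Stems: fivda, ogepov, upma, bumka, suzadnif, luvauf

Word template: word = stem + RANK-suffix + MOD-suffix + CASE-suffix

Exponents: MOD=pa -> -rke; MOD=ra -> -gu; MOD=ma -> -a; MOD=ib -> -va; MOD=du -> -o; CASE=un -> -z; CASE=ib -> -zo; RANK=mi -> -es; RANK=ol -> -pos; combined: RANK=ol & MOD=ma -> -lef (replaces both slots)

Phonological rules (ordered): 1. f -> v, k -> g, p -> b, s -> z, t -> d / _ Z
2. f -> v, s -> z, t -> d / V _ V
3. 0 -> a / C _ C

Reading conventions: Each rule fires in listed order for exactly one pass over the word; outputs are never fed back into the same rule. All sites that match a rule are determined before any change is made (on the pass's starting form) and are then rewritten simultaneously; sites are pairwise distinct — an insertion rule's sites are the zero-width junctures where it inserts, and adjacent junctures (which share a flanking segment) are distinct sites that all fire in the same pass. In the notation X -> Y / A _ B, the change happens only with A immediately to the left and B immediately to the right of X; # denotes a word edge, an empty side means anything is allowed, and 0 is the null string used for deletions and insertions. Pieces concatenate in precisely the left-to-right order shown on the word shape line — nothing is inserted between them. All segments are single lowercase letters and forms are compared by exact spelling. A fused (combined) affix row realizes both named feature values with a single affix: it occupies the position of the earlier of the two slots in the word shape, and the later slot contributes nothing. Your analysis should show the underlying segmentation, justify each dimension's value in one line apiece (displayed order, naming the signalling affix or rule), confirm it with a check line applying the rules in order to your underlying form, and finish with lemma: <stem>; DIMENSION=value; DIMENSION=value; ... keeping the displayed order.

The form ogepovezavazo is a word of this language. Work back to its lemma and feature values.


underlying: ogepov-es-va-zo
MOD=ib - signalled by the affix -va
CASE=ib - signalled by the affix -zo
RANK=mi - signalled by the affix -es
check: ogepovesvazo -> ogepovezvazo -> ogepovezvazo -> ogepovezavazo
lemma: ogepov; MOD=ib; CASE=ib; RANK=mi


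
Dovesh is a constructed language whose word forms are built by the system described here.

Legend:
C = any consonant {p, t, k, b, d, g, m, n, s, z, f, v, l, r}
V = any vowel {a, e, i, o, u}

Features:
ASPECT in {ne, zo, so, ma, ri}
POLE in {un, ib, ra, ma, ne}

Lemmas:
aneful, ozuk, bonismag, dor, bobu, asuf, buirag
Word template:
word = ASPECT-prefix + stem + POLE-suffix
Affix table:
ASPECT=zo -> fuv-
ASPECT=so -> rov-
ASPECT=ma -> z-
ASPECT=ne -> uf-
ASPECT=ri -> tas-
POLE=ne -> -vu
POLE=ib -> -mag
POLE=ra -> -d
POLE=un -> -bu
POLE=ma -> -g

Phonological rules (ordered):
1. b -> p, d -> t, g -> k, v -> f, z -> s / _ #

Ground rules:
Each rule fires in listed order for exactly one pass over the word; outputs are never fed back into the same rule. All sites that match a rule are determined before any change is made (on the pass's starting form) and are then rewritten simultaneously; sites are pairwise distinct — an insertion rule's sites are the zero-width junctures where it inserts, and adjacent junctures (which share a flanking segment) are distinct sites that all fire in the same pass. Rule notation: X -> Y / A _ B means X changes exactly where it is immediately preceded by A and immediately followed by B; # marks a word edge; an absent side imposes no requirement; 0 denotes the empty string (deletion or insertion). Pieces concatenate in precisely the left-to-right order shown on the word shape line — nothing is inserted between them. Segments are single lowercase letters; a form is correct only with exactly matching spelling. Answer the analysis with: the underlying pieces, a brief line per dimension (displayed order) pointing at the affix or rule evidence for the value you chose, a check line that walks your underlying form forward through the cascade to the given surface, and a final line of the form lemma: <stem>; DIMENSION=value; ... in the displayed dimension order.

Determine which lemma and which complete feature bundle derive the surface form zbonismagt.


underlying: z-bonismag-d
ASPECT=ma - signalled by the affix z-
POLE=ra - signalled by the affix -d
check: zbonismagd -> zbonismagt
lemma: bonismag; ASPECT=ma; POLE=ra


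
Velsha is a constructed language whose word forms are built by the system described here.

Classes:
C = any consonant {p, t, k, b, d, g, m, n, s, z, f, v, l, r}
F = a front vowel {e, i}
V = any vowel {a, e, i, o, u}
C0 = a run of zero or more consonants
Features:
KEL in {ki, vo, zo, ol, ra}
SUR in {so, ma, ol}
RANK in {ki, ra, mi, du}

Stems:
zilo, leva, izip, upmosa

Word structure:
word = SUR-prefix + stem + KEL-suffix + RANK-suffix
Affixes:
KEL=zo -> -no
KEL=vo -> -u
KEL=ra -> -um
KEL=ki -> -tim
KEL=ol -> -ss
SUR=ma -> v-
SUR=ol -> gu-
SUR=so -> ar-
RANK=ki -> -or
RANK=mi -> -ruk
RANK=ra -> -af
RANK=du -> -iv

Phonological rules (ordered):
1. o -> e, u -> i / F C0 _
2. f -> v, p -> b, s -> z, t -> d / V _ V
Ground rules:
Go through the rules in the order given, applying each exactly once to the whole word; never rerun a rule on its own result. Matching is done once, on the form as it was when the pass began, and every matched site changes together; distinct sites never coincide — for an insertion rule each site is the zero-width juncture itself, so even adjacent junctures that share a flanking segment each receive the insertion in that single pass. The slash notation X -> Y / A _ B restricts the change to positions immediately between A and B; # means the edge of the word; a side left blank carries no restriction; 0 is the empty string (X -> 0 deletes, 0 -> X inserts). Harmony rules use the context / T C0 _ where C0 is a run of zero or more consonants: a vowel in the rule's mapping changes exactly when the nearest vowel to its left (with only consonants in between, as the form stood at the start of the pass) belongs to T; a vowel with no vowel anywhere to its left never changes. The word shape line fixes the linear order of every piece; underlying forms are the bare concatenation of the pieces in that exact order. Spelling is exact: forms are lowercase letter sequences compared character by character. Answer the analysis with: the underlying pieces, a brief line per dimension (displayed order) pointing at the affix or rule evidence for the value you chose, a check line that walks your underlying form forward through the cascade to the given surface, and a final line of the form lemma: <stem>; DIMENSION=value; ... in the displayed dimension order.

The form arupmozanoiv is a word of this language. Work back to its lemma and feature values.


underlying: ar-upmosa-no-iv
KEL=zo - signalled by the affix -no
SUR=so - signalled by the affix ar-
RANK=du - signalled by the affix -iv
check: arupmosanoiv -> arupmosanoiv -> arupmozanoiv
lemma: upmosa; KEL=zo; SUR=so; RANK=du


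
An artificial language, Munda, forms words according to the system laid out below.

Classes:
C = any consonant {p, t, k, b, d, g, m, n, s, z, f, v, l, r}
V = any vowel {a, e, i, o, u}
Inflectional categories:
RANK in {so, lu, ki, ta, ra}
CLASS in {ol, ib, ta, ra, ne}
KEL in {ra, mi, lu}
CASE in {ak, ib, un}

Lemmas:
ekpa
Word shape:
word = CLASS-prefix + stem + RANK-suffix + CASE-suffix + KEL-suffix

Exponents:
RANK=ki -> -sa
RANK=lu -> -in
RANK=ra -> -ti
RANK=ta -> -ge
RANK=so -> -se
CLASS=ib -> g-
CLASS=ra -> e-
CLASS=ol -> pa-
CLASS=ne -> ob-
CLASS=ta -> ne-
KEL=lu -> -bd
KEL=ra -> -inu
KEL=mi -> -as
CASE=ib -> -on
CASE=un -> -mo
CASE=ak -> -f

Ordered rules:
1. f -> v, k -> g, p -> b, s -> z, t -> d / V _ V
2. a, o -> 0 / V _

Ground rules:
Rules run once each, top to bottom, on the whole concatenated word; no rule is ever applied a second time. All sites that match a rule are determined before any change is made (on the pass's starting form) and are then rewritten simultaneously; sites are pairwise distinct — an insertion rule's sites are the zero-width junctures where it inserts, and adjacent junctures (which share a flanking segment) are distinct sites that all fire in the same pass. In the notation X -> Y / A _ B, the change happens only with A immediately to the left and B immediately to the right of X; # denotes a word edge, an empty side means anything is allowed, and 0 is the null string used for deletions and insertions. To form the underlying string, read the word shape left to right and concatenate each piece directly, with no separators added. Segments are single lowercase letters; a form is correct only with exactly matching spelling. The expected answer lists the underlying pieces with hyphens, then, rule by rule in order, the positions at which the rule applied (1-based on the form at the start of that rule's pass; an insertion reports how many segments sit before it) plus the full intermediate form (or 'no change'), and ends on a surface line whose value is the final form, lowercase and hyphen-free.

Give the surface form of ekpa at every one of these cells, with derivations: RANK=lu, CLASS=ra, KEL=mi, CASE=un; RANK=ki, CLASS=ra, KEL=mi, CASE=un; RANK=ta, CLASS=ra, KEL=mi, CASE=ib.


cell RANK=lu, CLASS=ra, KEL=mi, CASE=un:
underlying: e-ekpa-in-mo-as
1. f -> v, k -> g, p -> b, s -> z, t -> d / V _ V: no change
2. a, o -> 0 / V _: fires at position(s) 10: eekpainmos
surface: eekpainmos

cell RANK=ki, CLASS=ra, KEL=mi, CASE=un:
underlying: e-ekpa-sa-mo-as
1. f -> v, k -> g, p -> b, s -> z, t -> d / V _ V: fires at position(s) 6: eekpazamoas
2. a, o -> 0 / V _: fires at position(s) 10: eekpazamos
surface: eekpazamos

cell RANK=ta, CLASS=ra, KEL=mi, CASE=ib:
underlying: e-ekpa-ge-on-as
1. f -> v, k -> g, p -> b, s -> z, t -> d / V _ V: no change
2. a, o -> 0 / V _: fires at position(s) 8: eekpagenas
surface: eekpagenas


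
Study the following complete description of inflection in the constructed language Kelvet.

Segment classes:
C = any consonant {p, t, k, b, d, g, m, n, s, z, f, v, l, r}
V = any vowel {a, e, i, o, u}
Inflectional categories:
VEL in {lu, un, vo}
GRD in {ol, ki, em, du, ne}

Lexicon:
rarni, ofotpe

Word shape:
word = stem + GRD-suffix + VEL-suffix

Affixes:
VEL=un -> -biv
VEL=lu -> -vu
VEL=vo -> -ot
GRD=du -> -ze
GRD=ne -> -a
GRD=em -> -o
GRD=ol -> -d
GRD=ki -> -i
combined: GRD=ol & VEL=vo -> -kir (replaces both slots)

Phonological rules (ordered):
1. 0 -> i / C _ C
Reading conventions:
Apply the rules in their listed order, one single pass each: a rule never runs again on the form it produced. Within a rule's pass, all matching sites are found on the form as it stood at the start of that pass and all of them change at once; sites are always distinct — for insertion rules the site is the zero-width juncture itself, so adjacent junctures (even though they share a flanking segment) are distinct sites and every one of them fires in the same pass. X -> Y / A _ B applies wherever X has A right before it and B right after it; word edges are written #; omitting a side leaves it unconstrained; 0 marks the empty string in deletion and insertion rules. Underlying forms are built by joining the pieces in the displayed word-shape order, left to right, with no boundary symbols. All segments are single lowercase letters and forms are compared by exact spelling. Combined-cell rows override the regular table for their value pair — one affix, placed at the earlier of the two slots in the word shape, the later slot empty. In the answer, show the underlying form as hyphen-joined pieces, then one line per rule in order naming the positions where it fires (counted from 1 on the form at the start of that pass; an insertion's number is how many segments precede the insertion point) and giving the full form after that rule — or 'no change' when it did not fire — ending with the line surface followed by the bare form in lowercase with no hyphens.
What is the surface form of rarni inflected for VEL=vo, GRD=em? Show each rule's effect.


underlying: rarni-o-ot
1. 0 -> i / C _ C: inserts after position(s) 3: rarinioot
surface: rarinioot


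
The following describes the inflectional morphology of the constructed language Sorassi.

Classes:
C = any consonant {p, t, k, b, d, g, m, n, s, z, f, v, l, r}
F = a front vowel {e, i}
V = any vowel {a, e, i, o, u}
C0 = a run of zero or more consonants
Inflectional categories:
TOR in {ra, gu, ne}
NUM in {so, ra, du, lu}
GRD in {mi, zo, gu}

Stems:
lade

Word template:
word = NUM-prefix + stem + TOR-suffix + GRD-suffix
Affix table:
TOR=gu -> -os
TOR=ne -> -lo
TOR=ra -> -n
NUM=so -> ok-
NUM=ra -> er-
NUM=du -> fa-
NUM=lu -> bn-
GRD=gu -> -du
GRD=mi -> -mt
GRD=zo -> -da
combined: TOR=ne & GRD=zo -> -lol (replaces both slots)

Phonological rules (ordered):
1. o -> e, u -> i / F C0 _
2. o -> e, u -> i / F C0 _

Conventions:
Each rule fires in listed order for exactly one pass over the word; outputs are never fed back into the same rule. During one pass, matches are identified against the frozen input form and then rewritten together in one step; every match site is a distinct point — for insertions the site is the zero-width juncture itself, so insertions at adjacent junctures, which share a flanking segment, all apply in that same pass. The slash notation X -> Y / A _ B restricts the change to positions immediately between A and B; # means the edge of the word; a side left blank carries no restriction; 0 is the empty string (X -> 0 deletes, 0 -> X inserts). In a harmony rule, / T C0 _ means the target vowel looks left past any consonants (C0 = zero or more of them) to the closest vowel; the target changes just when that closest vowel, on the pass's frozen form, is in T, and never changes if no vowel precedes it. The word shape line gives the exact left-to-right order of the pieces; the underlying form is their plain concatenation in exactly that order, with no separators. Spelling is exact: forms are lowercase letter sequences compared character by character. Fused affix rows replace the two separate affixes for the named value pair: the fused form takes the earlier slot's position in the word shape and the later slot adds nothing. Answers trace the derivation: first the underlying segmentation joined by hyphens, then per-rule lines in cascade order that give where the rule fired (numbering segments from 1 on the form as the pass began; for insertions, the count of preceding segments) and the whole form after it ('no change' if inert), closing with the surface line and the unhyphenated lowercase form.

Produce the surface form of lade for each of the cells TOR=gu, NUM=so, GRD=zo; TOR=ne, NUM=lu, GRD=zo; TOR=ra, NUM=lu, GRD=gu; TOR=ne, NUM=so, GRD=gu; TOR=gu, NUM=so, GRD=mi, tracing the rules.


cell TOR=gu, NUM=so, GRD=zo:
underlying: ok-lade-os-da
1. o -> e, u -> i / F C0 _: fires at position(s) 7: okladeesda
2. o -> e, u -> i / F C0 _: no change
surface: okladeesda

cell TOR=ne, NUM=lu, GRD=zo:
underlying: bn-lade-lol
1. o -> e, u -> i / F C0 _: fires at position(s) 8: bnladelel
2. o -> e, u -> i / F C0 _: no change
surface: bnladelel

cell TOR=ra, NUM=lu, GRD=gu:
underlying: bn-lade-n-du
1. o -> e, u -> i / F C0 _: fires at position(s) 9: bnladendi
2. o -> e, u -> i / F C0 _: no change
surface: bnladendi

cell TOR=ne, NUM=so, GRD=gu:
underlying: ok-lade-lo-du
1. o -> e, u -> i / F C0 _: fires at position(s) 8: okladeledu
2. o -> e, u -> i / F C0 _: fires at position(s) 10: okladeledi
surface: okladeledi

cell TOR=gu, NUM=so, GRD=mi:
underlying: ok-lade-os-mt
1. o -> e, u -> i / F C0 _: fires at position(s) 7: okladeesmt
2. o -> e, u -> i / F C0 _: no change
surface: okladeesmt


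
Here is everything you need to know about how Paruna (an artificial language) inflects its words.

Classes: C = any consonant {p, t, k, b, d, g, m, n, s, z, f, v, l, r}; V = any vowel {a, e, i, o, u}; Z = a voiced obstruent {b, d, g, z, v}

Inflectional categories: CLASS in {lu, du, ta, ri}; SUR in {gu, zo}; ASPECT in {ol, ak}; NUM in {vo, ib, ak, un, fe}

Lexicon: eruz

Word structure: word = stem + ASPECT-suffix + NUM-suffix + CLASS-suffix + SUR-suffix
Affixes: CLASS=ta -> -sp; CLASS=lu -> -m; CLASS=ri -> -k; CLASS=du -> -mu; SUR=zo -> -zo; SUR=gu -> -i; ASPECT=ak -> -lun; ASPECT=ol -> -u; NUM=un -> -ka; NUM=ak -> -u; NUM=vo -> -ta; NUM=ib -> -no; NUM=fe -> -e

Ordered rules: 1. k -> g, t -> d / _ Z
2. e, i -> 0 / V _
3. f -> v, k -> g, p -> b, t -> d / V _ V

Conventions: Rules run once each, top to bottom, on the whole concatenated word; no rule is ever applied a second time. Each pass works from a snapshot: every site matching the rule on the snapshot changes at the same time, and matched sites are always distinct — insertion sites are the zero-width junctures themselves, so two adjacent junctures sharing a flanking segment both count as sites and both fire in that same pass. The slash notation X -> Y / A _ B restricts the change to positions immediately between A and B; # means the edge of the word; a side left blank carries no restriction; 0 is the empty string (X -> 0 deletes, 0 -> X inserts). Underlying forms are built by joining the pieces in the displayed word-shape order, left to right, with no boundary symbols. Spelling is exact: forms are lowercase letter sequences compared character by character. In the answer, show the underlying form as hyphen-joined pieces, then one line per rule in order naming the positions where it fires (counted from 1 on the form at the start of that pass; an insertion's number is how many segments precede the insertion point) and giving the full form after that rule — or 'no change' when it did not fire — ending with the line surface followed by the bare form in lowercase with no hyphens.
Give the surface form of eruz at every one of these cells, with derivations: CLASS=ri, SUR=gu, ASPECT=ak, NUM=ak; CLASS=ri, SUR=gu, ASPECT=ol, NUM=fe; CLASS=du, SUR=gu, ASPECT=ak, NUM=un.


cell CLASS=ri, SUR=gu, ASPECT=ak, NUM=ak:
underlying: eruz-lun-u-k-i
1. k -> g, t -> d / _ Z: no change
2. e, i -> 0 / V _: no change
3. f -> v, k -> g, p -> b, t -> d / V _ V: fires at position(s) 9: eruzlunugi
surface: eruzlunugi

cell CLASS=ri, SUR=gu, ASPECT=ol, NUM=fe:
underlying: eruz-u-e-k-i
1. k -> g, t -> d / _ Z: no change
2. e, i -> 0 / V _: fires at position(s) 6: eruzuki
3. f -> v, k -> g, p -> b, t -> d / V _ V: fires at position(s) 6: eruzugi
surface: eruzugi

cell CLASS=du, SUR=gu, ASPECT=ak, NUM=un:
underlying: eruz-lun-ka-mu-i
1. k -> g, t -> d / _ Z: no change
2. e, i -> 0 / V _: fires at position(s) 12: eruzlunkamu
3. f -> v, k -> g, p -> b, t -> d / V _ V: no change
surface: eruzlunkamu


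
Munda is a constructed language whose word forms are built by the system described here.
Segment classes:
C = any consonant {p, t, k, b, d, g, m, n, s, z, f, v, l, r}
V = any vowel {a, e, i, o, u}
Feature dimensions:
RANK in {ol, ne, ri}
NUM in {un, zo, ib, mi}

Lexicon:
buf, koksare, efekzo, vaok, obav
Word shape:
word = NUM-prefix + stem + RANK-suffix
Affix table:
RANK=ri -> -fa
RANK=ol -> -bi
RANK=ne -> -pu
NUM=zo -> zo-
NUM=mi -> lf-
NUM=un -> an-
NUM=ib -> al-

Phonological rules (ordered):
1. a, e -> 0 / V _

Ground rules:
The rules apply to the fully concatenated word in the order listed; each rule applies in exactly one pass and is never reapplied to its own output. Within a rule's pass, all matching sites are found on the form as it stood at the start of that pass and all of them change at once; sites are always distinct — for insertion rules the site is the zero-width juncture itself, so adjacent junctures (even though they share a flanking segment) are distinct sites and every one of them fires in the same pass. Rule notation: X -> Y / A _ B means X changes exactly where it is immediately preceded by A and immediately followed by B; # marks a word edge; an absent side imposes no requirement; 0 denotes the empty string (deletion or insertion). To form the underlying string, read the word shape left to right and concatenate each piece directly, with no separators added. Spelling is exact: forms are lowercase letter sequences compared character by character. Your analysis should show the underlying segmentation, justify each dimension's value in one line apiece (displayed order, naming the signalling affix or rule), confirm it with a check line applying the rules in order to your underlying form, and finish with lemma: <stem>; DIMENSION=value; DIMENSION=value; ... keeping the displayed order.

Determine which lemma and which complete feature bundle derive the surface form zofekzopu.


underlying: zo-efekzo-pu
RANK=ne - signalled by the affix -pu
NUM=zo - signalled by the affix zo-
check: zoefekzopu -> zofekzopu
lemma: efekzo; RANK=ne; NUM=zo


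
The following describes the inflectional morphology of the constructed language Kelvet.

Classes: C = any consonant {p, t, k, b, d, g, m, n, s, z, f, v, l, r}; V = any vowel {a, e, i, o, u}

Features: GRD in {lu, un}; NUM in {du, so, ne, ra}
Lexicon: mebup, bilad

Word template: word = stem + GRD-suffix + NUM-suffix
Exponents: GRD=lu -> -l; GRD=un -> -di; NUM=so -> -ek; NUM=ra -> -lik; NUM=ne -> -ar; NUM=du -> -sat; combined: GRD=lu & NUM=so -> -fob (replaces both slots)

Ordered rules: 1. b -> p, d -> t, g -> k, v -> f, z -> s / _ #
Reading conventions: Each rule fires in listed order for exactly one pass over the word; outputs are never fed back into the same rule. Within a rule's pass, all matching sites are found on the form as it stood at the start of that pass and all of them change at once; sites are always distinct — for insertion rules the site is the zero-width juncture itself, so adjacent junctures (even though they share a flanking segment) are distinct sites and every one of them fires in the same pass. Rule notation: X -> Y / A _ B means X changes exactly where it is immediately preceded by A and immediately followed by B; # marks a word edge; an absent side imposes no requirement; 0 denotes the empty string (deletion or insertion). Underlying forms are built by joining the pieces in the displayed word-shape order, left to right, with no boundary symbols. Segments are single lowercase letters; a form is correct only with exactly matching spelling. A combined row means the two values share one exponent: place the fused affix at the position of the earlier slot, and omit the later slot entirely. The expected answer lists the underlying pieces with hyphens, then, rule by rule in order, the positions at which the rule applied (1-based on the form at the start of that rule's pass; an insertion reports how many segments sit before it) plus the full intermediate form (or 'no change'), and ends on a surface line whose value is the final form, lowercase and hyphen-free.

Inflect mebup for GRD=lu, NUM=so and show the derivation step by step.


underlying: mebup-fob
1. b -> p, d -> t, g -> k, v -> f, z -> s / _ #: fires at position(s) 8: mebupfop
surface: mebupfop


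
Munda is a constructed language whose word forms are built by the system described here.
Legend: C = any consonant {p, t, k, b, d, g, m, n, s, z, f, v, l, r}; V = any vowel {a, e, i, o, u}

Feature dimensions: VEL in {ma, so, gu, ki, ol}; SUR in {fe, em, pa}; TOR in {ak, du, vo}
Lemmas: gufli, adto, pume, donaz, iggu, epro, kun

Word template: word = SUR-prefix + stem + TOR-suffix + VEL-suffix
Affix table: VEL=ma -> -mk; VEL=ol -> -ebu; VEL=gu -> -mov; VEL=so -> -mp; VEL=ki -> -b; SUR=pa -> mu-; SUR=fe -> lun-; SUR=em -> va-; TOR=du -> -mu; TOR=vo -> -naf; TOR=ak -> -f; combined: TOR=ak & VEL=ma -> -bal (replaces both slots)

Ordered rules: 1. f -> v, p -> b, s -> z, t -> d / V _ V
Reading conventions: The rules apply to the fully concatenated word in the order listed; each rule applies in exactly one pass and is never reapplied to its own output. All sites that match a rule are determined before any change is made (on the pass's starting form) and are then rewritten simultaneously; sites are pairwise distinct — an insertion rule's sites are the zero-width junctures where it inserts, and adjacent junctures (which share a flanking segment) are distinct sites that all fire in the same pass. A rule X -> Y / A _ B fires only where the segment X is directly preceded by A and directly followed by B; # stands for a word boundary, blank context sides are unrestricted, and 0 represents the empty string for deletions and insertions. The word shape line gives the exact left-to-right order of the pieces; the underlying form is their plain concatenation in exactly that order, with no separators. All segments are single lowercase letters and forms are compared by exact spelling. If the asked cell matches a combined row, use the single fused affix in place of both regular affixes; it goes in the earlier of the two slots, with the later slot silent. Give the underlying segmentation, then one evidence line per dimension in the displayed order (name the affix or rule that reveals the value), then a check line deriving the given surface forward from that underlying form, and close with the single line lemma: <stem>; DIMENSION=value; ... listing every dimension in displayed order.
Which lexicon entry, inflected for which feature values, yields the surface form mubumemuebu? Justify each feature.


underlying: mu-pume-mu-ebu
VEL=ol - signalled by the affix -ebu
SUR=pa - signalled by the affix mu-
TOR=du - signalled by the affix -mu
check: mupumemuebu -> mubumemuebu
lemma: pume; VEL=ol; SUR=pa; TOR=du


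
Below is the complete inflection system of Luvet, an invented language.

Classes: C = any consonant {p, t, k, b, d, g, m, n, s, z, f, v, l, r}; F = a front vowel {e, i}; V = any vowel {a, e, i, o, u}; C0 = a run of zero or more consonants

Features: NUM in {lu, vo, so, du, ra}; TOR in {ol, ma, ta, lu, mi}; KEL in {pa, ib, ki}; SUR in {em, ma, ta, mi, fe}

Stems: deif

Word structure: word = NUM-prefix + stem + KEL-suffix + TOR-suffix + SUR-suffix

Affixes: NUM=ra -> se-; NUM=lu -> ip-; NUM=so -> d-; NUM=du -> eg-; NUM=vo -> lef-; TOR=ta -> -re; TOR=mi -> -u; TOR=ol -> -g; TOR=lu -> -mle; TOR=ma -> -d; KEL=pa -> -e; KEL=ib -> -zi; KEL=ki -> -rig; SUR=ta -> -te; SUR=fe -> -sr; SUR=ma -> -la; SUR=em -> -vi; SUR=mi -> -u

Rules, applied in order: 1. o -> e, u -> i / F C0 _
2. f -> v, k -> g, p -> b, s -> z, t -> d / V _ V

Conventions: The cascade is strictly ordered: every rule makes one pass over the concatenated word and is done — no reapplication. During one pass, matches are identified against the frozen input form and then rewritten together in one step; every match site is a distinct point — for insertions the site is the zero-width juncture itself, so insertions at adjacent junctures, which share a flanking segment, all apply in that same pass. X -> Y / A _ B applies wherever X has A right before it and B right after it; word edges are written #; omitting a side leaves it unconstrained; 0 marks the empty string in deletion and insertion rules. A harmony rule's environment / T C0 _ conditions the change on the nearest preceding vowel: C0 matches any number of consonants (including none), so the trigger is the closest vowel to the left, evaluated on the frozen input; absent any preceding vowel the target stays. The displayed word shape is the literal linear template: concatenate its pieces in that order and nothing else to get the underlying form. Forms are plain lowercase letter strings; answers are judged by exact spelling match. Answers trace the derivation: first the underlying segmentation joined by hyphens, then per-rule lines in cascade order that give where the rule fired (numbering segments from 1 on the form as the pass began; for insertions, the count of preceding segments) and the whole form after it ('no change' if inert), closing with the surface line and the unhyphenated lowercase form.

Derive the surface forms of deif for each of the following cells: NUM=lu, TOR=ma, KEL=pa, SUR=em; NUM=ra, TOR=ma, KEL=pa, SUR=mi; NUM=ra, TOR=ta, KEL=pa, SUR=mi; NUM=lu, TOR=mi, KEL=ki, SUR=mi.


cell NUM=lu, TOR=ma, KEL=pa, SUR=em:
underlying: ip-deif-e-d-vi
1. o -> e, u -> i / F C0 _: no change
2. f -> v, k -> g, p -> b, s -> z, t -> d / V _ V: fires at position(s) 6: ipdeivedvi
surface: ipdeivedvi

cell NUM=ra, TOR=ma, KEL=pa, SUR=mi:
underlying: se-deif-e-d-u
1. o -> e, u -> i / F C0 _: fires at position(s) 9: sedeifedi
2. f -> v, k -> g, p -> b, s -> z, t -> d / V _ V: fires at position(s) 6: sedeivedi
surface: sedeivedi

cell NUM=ra, TOR=ta, KEL=pa, SUR=mi:
underlying: se-deif-e-re-u
1. o -> e, u -> i / F C0 _: fires at position(s) 10: sedeiferei
2. f -> v, k -> g, p -> b, s -> z, t -> d / V _ V: fires at position(s) 6: sedeiverei
surface: sedeiverei

cell NUM=lu, TOR=mi, KEL=ki, SUR=mi:
underlying: ip-deif-rig-u-u
1. o -> e, u -> i / F C0 _: fires at position(s) 10: ipdeifrigiu
2. f -> v, k -> g, p -> b, s -> z, t -> d / V _ V: no change
surface: ipdeifrigiu


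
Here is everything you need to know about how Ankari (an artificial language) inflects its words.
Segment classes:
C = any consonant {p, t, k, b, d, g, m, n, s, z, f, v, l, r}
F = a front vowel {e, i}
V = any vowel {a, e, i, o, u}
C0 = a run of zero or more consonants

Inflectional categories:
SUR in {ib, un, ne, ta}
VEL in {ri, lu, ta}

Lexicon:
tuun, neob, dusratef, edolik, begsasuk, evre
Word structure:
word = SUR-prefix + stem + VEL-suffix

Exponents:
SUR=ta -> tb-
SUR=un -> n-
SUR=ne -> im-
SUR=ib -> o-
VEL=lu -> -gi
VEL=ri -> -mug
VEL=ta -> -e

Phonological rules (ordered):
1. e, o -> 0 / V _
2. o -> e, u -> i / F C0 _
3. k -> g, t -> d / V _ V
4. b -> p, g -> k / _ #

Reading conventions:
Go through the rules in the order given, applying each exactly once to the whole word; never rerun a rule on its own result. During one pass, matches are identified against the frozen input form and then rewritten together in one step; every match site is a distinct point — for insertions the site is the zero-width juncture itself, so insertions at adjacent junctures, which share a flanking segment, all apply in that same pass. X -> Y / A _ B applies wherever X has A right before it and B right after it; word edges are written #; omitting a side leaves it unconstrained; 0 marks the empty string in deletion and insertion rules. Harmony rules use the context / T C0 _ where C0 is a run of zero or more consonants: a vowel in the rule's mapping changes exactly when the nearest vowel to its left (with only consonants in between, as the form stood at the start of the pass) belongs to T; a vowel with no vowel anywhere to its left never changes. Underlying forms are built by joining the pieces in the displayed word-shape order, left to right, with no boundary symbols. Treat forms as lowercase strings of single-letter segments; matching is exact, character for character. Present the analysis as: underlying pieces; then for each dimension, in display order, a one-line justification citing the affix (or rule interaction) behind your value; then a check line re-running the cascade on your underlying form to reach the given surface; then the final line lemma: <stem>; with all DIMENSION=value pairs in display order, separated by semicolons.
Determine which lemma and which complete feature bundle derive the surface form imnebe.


underlying: im-neob-e
SUR=ne - signalled by the affix im-
VEL=ta - signalled by the affix -e
check: imneobe -> imnebe -> imnebe -> imnebe -> imnebe
lemma: neob; SUR=ne; VEL=ta


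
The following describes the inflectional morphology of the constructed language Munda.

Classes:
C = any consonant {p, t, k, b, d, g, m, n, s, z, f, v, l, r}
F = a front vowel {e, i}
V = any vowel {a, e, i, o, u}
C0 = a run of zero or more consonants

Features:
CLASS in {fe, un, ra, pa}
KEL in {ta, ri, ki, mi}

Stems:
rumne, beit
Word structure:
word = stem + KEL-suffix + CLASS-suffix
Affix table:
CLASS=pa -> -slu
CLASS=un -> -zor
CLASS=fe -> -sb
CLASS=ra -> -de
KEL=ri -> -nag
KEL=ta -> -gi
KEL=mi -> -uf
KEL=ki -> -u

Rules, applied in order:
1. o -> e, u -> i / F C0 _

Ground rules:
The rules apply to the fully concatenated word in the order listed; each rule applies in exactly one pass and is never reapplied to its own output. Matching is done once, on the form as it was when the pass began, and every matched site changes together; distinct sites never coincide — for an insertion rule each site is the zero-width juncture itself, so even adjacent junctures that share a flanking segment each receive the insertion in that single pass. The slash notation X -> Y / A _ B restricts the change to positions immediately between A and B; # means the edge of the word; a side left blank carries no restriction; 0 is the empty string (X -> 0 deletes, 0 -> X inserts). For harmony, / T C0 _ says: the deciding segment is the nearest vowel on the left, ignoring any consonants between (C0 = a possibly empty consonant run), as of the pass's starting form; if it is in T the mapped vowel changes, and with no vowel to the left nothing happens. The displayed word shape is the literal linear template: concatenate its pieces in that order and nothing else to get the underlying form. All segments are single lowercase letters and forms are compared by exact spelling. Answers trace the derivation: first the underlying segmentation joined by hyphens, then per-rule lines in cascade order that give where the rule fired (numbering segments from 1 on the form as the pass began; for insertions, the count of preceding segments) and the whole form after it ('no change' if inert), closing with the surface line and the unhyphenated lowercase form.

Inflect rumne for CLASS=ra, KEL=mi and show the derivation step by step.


underlying: rumne-uf-de
1. o -> e, u -> i / F C0 _: fires at position(s) 6: rumneifde
surface: rumneifde
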